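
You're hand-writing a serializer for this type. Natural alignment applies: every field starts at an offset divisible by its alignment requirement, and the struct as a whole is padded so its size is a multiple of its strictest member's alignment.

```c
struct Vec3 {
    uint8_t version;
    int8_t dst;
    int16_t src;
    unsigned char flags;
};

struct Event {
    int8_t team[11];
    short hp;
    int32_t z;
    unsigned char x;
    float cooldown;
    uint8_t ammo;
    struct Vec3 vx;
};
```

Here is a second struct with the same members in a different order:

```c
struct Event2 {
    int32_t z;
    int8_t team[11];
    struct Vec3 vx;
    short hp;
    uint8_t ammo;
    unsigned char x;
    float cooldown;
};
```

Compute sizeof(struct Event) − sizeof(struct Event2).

Vec3: 0..1  version  (1B, 1-aligned); 1..2  dst  (1B, 1-aligned); 2..4  src  (2B, 2-aligned); 4..5  flags  (1B, 1-aligned); 5..6  -- tail padding (1B); sizeof = 6, alignof = 2
0..11  team  (11B, 1-aligned)
11..12  -- padding (1B)
12..14  hp  (2B, 2-aligned)
14..16  -- padding (2B)
16..20  z  (4B, 4-aligned)
20..21  x  (1B, 1-aligned)
21..24  -- padding (3B)
24..28  cooldown  (4B, 4-aligned)
28..29  ammo  (1B, 1-aligned)
29..30  -- padding (1B)
30..36  vx  (6B, 2-aligned)
sizeof = 36, alignof = 4
— Event2 —
0..4  z  (4B, 4-aligned)
4..15  team  (11B, 1-aligned)
15..16  -- padding (1B)
16..22  vx  (6B, 2-aligned)
22..24  hp  (2B, 2-aligned)
24..25  ammo  (1B, 1-aligned)
25..26  x  (1B, 1-aligned)
26..28  -- padding (2B)
28..32  cooldown  (4B, 4-aligned)
sizeof = 32, alignof = 4
36 − 32 = 4

4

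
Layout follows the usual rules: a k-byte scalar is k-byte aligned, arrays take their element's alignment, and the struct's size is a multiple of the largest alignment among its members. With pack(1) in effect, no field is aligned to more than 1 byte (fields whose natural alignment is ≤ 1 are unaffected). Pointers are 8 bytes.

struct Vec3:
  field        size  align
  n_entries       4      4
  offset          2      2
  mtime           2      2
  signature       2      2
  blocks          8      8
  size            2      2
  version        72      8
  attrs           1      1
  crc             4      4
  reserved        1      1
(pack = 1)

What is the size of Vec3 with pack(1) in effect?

0..4  n_entries  (4B, 1-aligned)
4..6  offset  (2B, 1-aligned)
6..8  mtime  (2B, 1-aligned)
8..10  signature  (2B, 1-aligned)
10..18  blocks  (8B, 1-aligned)
18..20  size  (2B, 1-aligned)
20..92  version  (72B, 1-aligned)
92..93  attrs  (1B, 1-aligned)
93..97  crc  (4B, 1-aligned)
97..98  reserved  (1B, 1-aligned)
sizeof = 98, alignof = 1

98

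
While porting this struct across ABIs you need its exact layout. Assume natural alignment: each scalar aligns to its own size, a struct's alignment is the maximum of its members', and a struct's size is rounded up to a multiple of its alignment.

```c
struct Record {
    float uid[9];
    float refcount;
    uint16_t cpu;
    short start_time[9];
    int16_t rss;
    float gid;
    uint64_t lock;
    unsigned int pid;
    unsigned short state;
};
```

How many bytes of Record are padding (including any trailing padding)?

8

uid at 0 (size 36, align 4) → ends 36
refcount at 36 (size 4, align 4) → ends 40
cpu at 40 (size 2, align 2) → ends 42
start_time at 42 (size 18, align 2) → ends 60
rss at 60 (size 2, align 2) → ends 62
pad 2 to align 4 for gid
gid at 64 (size 4, align 4) → ends 68
pad 4 to align 8 for lock
lock at 72 (size 8, align 8) → ends 80
pid at 80 (size 4, align 4) → ends 84
state at 84 (size 2, align 2) → ends 86
tail pad 2 to reach multiple of 8
total 88 bytes, alignment 8
data bytes 80, size 88 → padding 8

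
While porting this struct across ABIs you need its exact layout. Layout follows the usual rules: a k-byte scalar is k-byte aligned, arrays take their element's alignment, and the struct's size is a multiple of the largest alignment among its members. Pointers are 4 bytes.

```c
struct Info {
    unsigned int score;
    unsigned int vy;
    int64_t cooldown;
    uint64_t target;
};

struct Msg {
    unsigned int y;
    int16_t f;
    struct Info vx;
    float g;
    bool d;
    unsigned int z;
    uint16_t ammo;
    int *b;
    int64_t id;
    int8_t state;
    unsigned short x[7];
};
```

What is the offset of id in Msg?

56

Info: score at 0 (size 4, align 4) → ends 4; vy at 4 (size 4, align 4) → ends 8; cooldown at 8 (size 8, align 8) → ends 16; target at 16 (size 8, align 8) → ends 24; total 24 bytes, alignment 8
y at 0 (size 4, align 4) → ends 4
f at 4 (size 2, align 2) → ends 6
pad 2 to align 8 for vx
vx at 8 (size 24, align 8) → ends 32
g at 32 (size 4, align 4) → ends 36
d at 36 (size 1, align 1) → ends 37
pad 3 to align 4 for z
z at 40 (size 4, align 4) → ends 44
ammo at 44 (size 2, align 2) → ends 46
pad 2 to align 4 for b
b at 48 (size 4, align 4) → ends 52
pad 4 to align 8 for id
id at 56 (size 8, align 8) → ends 64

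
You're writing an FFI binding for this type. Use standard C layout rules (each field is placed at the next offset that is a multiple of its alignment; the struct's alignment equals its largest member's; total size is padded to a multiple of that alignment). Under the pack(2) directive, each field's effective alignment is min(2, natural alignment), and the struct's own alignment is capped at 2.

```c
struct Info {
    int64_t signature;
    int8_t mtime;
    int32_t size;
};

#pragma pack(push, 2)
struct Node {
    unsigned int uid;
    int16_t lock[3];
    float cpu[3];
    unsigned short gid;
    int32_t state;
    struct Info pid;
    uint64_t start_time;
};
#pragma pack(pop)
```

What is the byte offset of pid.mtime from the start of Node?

36

Info: 0..8  signature  (8B, 8-aligned); 8..9  mtime  (1B, 1-aligned); 9..12  -- padding (3B); 12..16  size  (4B, 4-aligned); sizeof = 16, alignof = 8
0..4  uid  (4B, 2-aligned)
4..10  lock  (6B, 2-aligned)
10..22  cpu  (12B, 2-aligned)
22..24  gid  (2B, 2-aligned)
24..28  state  (4B, 2-aligned)
28..44  pid  (16B, 2-aligned)
within Info: mtime at 8
28 + 8 = 36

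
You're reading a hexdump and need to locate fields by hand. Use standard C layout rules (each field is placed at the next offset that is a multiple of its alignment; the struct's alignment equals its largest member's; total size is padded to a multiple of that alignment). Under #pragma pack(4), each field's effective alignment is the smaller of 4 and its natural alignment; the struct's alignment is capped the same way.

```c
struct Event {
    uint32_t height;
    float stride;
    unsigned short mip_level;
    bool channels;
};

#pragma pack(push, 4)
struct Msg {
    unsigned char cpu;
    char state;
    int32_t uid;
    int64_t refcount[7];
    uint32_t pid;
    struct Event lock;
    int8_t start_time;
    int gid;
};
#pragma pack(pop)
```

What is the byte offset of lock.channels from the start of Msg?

Event: height at 0 (size 4, align 4) → ends 4; stride at 4 (size 4, align 4) → ends 8; mip_level at 8 (size 2, align 2) → ends 10; channels at 10 (size 1, align 1) → ends 11; tail pad 1 to reach multiple of 4; total 12 bytes, alignment 4
cpu at 0 (size 1, align 1) → ends 1
state at 1 (size 1, align 1) → ends 2
pad 2 to align 4 for uid
uid at 4 (size 4, align 4) → ends 8
refcount at 8 (size 56, align 4) → ends 64
pid at 64 (size 4, align 4) → ends 68
lock at 68 (size 12, align 4) → ends 80
within Event: channels at 10
68 + 10 = 78

78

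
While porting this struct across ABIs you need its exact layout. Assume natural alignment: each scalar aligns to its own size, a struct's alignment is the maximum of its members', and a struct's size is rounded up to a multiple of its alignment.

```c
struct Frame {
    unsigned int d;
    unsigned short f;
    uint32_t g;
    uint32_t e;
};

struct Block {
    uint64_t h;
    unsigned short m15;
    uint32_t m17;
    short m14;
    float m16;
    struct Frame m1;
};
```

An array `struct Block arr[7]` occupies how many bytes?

280

Frame: 0..4  d  (4B, 4-aligned); 4..6  f  (2B, 2-aligned); 6..8  -- padding (2B); 8..12  g  (4B, 4-aligned); 12..16  e  (4B, 4-aligned); sizeof = 16, alignof = 4
0..8  h  (8B, 8-aligned)
8..10  m15  (2B, 2-aligned)
10..12  -- padding (2B)
12..16  m17  (4B, 4-aligned)
16..18  m14  (2B, 2-aligned)
18..20  -- padding (2B)
20..24  m16  (4B, 4-aligned)
24..40  m1  (16B, 4-aligned)
sizeof = 40, alignof = 8
array of 7: 7 × 40 = 280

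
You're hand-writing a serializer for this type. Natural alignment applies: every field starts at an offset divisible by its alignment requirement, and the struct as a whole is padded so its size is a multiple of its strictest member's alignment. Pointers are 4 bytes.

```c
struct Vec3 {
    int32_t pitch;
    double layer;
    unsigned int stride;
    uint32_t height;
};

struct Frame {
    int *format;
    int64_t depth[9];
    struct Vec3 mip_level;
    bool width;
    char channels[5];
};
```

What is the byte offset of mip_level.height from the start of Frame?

Vec3: pitch at 0 (size 4, align 4) → ends 4; pad 4 to align 8 for layer; layer at 8 (size 8, align 8) → ends 16; stride at 16 (size 4, align 4) → ends 20; height at 20 (size 4, align 4) → ends 24; total 24 bytes, alignment 8
format at 0 (size 4, align 4) → ends 4
pad 4 to align 8 for depth
depth at 8 (size 72, align 8) → ends 80
mip_level at 80 (size 24, align 8) → ends 104
within Vec3: height at 20
80 + 20 = 100

100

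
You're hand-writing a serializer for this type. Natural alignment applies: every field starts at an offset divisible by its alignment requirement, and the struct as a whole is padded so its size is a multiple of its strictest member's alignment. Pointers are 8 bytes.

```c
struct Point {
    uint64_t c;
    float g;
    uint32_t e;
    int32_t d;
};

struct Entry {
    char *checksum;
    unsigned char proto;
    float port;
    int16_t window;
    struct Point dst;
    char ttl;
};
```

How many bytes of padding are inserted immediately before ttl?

Point: 0..8  c  (8B, 8-aligned); 8..12  g  (4B, 4-aligned); 12..16  e  (4B, 4-aligned); 16..20  d  (4B, 4-aligned); 20..24  -- tail padding (4B); sizeof = 24, alignof = 8
0..8  checksum  (8B, 8-aligned)
8..9  proto  (1B, 1-aligned)
9..12  -- padding (3B)
12..16  port  (4B, 4-aligned)
16..18  window  (2B, 2-aligned)
18..24  -- padding (6B)
24..48  dst  (24B, 8-aligned)
48..49  ttl  (1B, 1-aligned)

0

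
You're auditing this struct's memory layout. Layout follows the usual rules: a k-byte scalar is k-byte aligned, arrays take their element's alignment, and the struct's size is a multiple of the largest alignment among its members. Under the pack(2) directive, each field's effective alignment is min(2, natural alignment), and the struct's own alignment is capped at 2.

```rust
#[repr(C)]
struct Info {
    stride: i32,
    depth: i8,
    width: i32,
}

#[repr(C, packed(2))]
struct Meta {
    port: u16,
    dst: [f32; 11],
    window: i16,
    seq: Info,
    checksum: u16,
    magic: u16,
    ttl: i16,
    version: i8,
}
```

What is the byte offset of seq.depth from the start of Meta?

52

Info: @0: stride [4B, align 4] → 4; @4: depth [1B, align 1] → 5; +3 pad (align 4); @8: width [4B, align 4] → 12; size 12, align 4
@0: port [2B, align 2] → 2
@2: dst [44B, align 2] → 46
@46: window [2B, align 2] → 48
@48: seq [12B, align 2] → 60
within Info: depth at 4
48 + 4 = 52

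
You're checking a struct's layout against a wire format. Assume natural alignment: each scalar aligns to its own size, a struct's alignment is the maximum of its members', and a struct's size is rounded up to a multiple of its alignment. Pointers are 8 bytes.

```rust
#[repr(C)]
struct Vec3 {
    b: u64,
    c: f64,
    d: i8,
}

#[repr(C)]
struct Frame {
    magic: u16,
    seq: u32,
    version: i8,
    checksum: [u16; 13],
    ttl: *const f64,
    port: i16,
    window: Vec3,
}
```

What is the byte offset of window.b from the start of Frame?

56

Vec3: @0: b [8B, align 8] → 8; @8: c [8B, align 8] → 16; @16: d [1B, align 1] → 17; +7 tail pad (align 8); size 24, align 8
@0: magic [2B, align 2] → 2
+2 pad (align 4)
@4: seq [4B, align 4] → 8
@8: version [1B, align 1] → 9
+1 pad (align 2)
@10: checksum [26B, align 2] → 36
+4 pad (align 8)
@40: ttl [8B, align 8] → 48
@48: port [2B, align 2] → 50
+6 pad (align 8)
@56: window [24B, align 8] → 80
within Vec3: b at 0
56 + 0 = 56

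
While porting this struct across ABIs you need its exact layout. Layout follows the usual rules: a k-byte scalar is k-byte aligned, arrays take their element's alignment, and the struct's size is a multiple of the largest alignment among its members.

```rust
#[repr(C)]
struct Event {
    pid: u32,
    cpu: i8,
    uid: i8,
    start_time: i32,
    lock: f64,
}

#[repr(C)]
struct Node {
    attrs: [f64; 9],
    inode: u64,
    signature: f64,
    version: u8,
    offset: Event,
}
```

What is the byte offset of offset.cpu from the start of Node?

100

Event: @0: pid [4B, align 4] → 4; @4: cpu [1B, align 1] → 5; @5: uid [1B, align 1] → 6; +2 pad (align 4); @8: start_time [4B, align 4] → 12; +4 pad (align 8); @16: lock [8B, align 8] → 24; size 24, align 8
@0: attrs [72B, align 8] → 72
@72: inode [8B, align 8] → 80
@80: signature [8B, align 8] → 88
@88: version [1B, align 1] → 89
+7 pad (align 8)
@96: offset [24B, align 8] → 120
within Event: cpu at 4
96 + 4 = 100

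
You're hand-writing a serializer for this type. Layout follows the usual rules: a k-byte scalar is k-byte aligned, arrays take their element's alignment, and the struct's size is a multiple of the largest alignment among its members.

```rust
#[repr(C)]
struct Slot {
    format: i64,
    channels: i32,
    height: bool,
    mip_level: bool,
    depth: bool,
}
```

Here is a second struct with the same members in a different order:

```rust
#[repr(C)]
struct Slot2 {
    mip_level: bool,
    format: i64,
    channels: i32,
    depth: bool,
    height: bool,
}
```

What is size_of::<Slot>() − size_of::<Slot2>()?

-8

@0: format [8B, align 8] → 8
@8: channels [4B, align 4] → 12
@12: height [1B, align 1] → 13
@13: mip_level [1B, align 1] → 14
@14: depth [1B, align 1] → 15
+1 tail pad (align 8)
size 16, align 8
— Slot2 —
@0: mip_level [1B, align 1] → 1
+7 pad (align 8)
@8: format [8B, align 8] → 16
@16: channels [4B, align 4] → 20
@20: depth [1B, align 1] → 21
@21: height [1B, align 1] → 22
+2 tail pad (align 8)
size 24, align 8
16 − 24 = -8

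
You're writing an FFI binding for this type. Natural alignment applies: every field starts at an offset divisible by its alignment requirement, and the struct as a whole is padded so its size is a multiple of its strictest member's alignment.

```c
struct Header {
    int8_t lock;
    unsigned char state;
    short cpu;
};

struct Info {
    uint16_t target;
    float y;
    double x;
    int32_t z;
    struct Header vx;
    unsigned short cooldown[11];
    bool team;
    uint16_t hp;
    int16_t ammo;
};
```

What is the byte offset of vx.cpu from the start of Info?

Header: lock at 0 (size 1, align 1) → ends 1; state at 1 (size 1, align 1) → ends 2; cpu at 2 (size 2, align 2) → ends 4; total 4 bytes, alignment 2
target at 0 (size 2, align 2) → ends 2
pad 2 to align 4 for y
y at 4 (size 4, align 4) → ends 8
x at 8 (size 8, align 8) → ends 16
z at 16 (size 4, align 4) → ends 20
vx at 20 (size 4, align 2) → ends 24
within Header: cpu at 2
20 + 2 = 22

22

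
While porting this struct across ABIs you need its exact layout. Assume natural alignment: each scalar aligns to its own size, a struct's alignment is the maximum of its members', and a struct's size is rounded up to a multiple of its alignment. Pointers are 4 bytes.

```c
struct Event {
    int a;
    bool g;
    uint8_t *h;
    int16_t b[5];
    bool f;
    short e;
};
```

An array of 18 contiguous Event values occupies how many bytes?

0..4  a  (4B, 4-aligned)
4..5  g  (1B, 1-aligned)
5..8  -- padding (3B)
8..12  h  (4B, 4-aligned)
12..22  b  (10B, 2-aligned)
22..23  f  (1B, 1-aligned)
23..24  -- padding (1B)
24..26  e  (2B, 2-aligned)
26..28  -- tail padding (2B)
sizeof = 28, alignof = 4
array of 18: 18 × 28 = 504

504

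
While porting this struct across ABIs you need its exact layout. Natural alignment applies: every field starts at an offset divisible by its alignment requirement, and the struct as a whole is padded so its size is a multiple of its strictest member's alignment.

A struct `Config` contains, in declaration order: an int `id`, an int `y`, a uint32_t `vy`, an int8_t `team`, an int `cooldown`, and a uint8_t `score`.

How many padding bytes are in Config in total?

6

0..4  id  (4B, 4-aligned)
4..8  y  (4B, 4-aligned)
8..12  vy  (4B, 4-aligned)
12..13  team  (1B, 1-aligned)
13..16  -- padding (3B)
16..20  cooldown  (4B, 4-aligned)
20..21  score  (1B, 1-aligned)
21..24  -- tail padding (3B)
sizeof = 24, alignof = 4
data bytes 18, size 24 → padding 6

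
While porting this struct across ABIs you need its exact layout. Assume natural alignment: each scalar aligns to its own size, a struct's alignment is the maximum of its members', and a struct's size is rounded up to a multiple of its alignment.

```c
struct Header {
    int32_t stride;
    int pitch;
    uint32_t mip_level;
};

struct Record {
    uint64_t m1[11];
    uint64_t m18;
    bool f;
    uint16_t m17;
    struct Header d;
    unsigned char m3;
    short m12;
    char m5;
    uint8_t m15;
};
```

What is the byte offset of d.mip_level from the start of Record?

Header: 0..4  stride  (4B, 4-aligned); 4..8  pitch  (4B, 4-aligned); 8..12  mip_level  (4B, 4-aligned); sizeof = 12, alignof = 4
0..88  m1  (88B, 8-aligned)
88..96  m18  (8B, 8-aligned)
96..97  f  (1B, 1-aligned)
97..98  -- padding (1B)
98..100  m17  (2B, 2-aligned)
100..112  d  (12B, 4-aligned)
within Header: mip_level at 8
100 + 8 = 108

108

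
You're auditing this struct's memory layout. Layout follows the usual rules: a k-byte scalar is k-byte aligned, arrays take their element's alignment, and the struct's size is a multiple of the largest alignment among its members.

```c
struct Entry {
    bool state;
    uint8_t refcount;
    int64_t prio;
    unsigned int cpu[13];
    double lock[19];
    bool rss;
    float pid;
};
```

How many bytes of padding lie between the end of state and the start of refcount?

0

0..1  state  (1B, 1-aligned)
1..2  refcount  (1B, 1-aligned)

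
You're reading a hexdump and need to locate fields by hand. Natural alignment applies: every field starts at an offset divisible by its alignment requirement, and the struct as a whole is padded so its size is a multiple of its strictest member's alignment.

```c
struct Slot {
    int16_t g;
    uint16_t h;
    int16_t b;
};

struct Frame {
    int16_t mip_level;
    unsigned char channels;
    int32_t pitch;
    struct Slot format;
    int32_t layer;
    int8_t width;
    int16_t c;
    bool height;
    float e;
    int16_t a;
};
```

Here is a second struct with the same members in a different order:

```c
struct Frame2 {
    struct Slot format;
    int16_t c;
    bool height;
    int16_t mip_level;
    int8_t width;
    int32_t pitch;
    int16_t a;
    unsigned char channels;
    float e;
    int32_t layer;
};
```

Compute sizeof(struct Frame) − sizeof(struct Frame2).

4

Slot: 0..2  g  (2B, 2-aligned); 2..4  h  (2B, 2-aligned); 4..6  b  (2B, 2-aligned); sizeof = 6, alignof = 2
0..2  mip_level  (2B, 2-aligned)
2..3  channels  (1B, 1-aligned)
3..4  -- padding (1B)
4..8  pitch  (4B, 4-aligned)
8..14  format  (6B, 2-aligned)
14..16  -- padding (2B)
16..20  layer  (4B, 4-aligned)
20..21  width  (1B, 1-aligned)
21..22  -- padding (1B)
22..24  c  (2B, 2-aligned)
24..25  height  (1B, 1-aligned)
25..28  -- padding (3B)
28..32  e  (4B, 4-aligned)
32..34  a  (2B, 2-aligned)
34..36  -- tail padding (2B)
sizeof = 36, alignof = 4
— Frame2 —
0..6  format  (6B, 2-aligned)
6..8  c  (2B, 2-aligned)
8..9  height  (1B, 1-aligned)
9..10  -- padding (1B)
10..12  mip_level  (2B, 2-aligned)
12..13  width  (1B, 1-aligned)
13..16  -- padding (3B)
16..20  pitch  (4B, 4-aligned)
20..22  a  (2B, 2-aligned)
22..23  channels  (1B, 1-aligned)
23..24  -- padding (1B)
24..28  e  (4B, 4-aligned)
28..32  layer  (4B, 4-aligned)
sizeof = 32, alignof = 4
36 − 32 = 4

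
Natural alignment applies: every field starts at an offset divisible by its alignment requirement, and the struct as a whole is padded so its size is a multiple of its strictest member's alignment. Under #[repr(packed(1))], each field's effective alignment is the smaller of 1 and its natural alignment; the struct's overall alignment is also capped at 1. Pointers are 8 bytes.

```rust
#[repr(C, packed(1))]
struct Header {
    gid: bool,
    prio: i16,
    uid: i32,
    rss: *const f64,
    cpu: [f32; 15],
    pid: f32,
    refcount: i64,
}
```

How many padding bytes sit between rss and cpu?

gid at 0 (size 1, align 1) → ends 1
prio at 1 (size 2, align 1) → ends 3
uid at 3 (size 4, align 1) → ends 7
rss at 7 (size 8, align 1) → ends 15
cpu at 15 (size 60, align 1) → ends 75

0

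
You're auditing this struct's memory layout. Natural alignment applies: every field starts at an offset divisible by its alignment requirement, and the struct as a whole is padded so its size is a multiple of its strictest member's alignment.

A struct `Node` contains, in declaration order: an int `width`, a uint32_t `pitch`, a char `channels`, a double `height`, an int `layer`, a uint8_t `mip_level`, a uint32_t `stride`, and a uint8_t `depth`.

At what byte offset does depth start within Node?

width at 0 (size 4, align 4) → ends 4
pitch at 4 (size 4, align 4) → ends 8
channels at 8 (size 1, align 1) → ends 9
pad 7 to align 8 for height
height at 16 (size 8, align 8) → ends 24
layer at 24 (size 4, align 4) → ends 28
mip_level at 28 (size 1, align 1) → ends 29
pad 3 to align 4 for stride
stride at 32 (size 4, align 4) → ends 36
depth at 36 (size 1, align 1) → ends 37

36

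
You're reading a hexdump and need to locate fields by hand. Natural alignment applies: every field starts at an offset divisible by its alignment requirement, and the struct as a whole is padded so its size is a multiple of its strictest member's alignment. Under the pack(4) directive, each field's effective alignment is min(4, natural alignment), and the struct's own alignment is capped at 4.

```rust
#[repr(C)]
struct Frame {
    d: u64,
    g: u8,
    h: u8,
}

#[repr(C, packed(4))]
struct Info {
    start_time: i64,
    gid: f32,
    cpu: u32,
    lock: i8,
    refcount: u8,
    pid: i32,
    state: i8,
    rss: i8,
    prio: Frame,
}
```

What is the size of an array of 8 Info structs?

Frame: @0: d [8B, align 8] → 8; @8: g [1B, align 1] → 9; @9: h [1B, align 1] → 10; +6 tail pad (align 8); size 16, align 8
@0: start_time [8B, align 4] → 8
@8: gid [4B, align 4] → 12
@12: cpu [4B, align 4] → 16
@16: lock [1B, align 1] → 17
@17: refcount [1B, align 1] → 18
+2 pad (align 4)
@20: pid [4B, align 4] → 24
@24: state [1B, align 1] → 25
@25: rss [1B, align 1] → 26
+2 pad (align 4)
@28: prio [16B, align 4] → 44
size 44, align 4
array of 8: 8 × 44 = 352

352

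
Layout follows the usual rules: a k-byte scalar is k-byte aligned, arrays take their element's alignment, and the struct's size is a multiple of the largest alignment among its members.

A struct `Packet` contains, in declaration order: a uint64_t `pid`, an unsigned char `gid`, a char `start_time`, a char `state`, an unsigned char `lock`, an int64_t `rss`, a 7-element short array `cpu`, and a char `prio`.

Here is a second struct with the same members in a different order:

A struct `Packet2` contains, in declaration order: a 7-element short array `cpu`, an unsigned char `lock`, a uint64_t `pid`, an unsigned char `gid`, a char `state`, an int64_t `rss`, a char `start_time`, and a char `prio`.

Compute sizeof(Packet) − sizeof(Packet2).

0..8  pid  (8B, 8-aligned)
8..9  gid  (1B, 1-aligned)
9..10  start_time  (1B, 1-aligned)
10..11  state  (1B, 1-aligned)
11..12  lock  (1B, 1-aligned)
12..16  -- padding (4B)
16..24  rss  (8B, 8-aligned)
24..38  cpu  (14B, 2-aligned)
38..39  prio  (1B, 1-aligned)
39..40  -- tail padding (1B)
sizeof = 40, alignof = 8
— Packet2 —
0..14  cpu  (14B, 2-aligned)
14..15  lock  (1B, 1-aligned)
15..16  -- padding (1B)
16..24  pid  (8B, 8-aligned)
24..25  gid  (1B, 1-aligned)
25..26  state  (1B, 1-aligned)
26..32  -- padding (6B)
32..40  rss  (8B, 8-aligned)
40..41  start_time  (1B, 1-aligned)
41..42  prio  (1B, 1-aligned)
42..48  -- tail padding (6B)
sizeof = 48, alignof = 8
40 − 48 = -8

-8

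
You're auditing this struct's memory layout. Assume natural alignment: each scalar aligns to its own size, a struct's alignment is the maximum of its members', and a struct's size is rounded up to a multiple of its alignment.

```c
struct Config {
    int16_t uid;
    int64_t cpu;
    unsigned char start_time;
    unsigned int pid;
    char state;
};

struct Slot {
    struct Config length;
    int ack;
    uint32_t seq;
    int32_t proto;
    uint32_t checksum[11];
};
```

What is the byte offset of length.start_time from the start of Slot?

16

Config: uid at 0 (size 2, align 2) → ends 2; pad 6 to align 8 for cpu; cpu at 8 (size 8, align 8) → ends 16; start_time at 16 (size 1, align 1) → ends 17; pad 3 to align 4 for pid; pid at 20 (size 4, align 4) → ends 24; state at 24 (size 1, align 1) → ends 25; tail pad 7 to reach multiple of 8; total 32 bytes, alignment 8
length at 0 (size 32, align 8) → ends 32
within Config: start_time at 16
0 + 16 = 16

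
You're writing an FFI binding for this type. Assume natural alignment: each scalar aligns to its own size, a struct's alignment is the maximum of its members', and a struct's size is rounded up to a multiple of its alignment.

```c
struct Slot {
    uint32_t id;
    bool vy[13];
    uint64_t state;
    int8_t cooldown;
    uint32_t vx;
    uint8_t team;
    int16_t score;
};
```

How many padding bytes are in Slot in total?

0..4  id  (4B, 4-aligned)
4..17  vy  (13B, 1-aligned)
17..24  -- padding (7B)
24..32  state  (8B, 8-aligned)
32..33  cooldown  (1B, 1-aligned)
33..36  -- padding (3B)
36..40  vx  (4B, 4-aligned)
40..41  team  (1B, 1-aligned)
41..42  -- padding (1B)
42..44  score  (2B, 2-aligned)
44..48  -- tail padding (4B)
sizeof = 48, alignof = 8
data bytes 33, size 48 → padding 15

15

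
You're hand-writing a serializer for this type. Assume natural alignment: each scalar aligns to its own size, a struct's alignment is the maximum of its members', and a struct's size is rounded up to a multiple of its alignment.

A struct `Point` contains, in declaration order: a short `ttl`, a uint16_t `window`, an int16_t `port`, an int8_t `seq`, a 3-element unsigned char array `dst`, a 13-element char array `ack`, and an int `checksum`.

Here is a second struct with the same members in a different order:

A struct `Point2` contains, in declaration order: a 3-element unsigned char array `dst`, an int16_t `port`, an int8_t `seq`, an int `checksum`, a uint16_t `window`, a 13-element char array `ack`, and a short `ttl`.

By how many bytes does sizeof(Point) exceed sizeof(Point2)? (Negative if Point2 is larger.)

-4

0..2  ttl  (2B, 2-aligned)
2..4  window  (2B, 2-aligned)
4..6  port  (2B, 2-aligned)
6..7  seq  (1B, 1-aligned)
7..10  dst  (3B, 1-aligned)
10..23  ack  (13B, 1-aligned)
23..24  -- padding (1B)
24..28  checksum  (4B, 4-aligned)
sizeof = 28, alignof = 4
— Point2 —
0..3  dst  (3B, 1-aligned)
3..4  -- padding (1B)
4..6  port  (2B, 2-aligned)
6..7  seq  (1B, 1-aligned)
7..8  -- padding (1B)
8..12  checksum  (4B, 4-aligned)
12..14  window  (2B, 2-aligned)
14..27  ack  (13B, 1-aligned)
27..28  -- padding (1B)
28..30  ttl  (2B, 2-aligned)
30..32  -- tail padding (2B)
sizeof = 32, alignof = 4
28 − 32 = -4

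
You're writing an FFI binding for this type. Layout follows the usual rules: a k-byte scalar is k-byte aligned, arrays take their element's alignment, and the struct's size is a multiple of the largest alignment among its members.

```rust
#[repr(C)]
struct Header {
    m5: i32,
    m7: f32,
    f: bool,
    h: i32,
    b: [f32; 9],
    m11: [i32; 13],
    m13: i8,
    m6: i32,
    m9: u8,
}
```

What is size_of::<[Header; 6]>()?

0..4  m5  (4B, 4-aligned)
4..8  m7  (4B, 4-aligned)
8..9  f  (1B, 1-aligned)
9..12  -- padding (3B)
12..16  h  (4B, 4-aligned)
16..52  b  (36B, 4-aligned)
52..104  m11  (52B, 4-aligned)
104..105  m13  (1B, 1-aligned)
105..108  -- padding (3B)
108..112  m6  (4B, 4-aligned)
112..113  m9  (1B, 1-aligned)
113..116  -- tail padding (3B)
sizeof = 116, alignof = 4
array of 6: 6 × 116 = 696

696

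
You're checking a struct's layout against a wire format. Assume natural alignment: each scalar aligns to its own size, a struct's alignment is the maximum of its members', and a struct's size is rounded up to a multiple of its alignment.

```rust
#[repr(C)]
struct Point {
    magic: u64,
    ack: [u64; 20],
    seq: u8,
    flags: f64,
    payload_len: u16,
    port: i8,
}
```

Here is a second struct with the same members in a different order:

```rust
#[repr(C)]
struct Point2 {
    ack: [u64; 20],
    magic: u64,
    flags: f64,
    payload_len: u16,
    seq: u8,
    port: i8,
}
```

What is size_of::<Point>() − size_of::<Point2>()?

8

0..8  magic  (8B, 8-aligned)
8..168  ack  (160B, 8-aligned)
168..169  seq  (1B, 1-aligned)
169..176  -- padding (7B)
176..184  flags  (8B, 8-aligned)
184..186  payload_len  (2B, 2-aligned)
186..187  port  (1B, 1-aligned)
187..192  -- tail padding (5B)
sizeof = 192, alignof = 8
— Point2 —
0..160  ack  (160B, 8-aligned)
160..168  magic  (8B, 8-aligned)
168..176  flags  (8B, 8-aligned)
176..178  payload_len  (2B, 2-aligned)
178..179  seq  (1B, 1-aligned)
179..180  port  (1B, 1-aligned)
180..184  -- tail padding (4B)
sizeof = 184, alignof = 8
192 − 184 = 8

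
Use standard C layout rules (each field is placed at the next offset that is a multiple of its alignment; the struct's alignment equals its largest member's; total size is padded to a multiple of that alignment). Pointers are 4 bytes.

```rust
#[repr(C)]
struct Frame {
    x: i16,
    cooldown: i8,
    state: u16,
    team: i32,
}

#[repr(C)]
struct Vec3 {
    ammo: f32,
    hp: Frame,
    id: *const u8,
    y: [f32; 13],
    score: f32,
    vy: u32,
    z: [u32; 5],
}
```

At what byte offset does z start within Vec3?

Frame: 0..2  x  (2B, 2-aligned); 2..3  cooldown  (1B, 1-aligned); 3..4  -- padding (1B); 4..6  state  (2B, 2-aligned); 6..8  -- padding (2B); 8..12  team  (4B, 4-aligned); sizeof = 12, alignof = 4
0..4  ammo  (4B, 4-aligned)
4..16  hp  (12B, 4-aligned)
16..20  id  (4B, 4-aligned)
20..72  y  (52B, 4-aligned)
72..76  score  (4B, 4-aligned)
76..80  vy  (4B, 4-aligned)
80..100  z  (20B, 4-aligned)

80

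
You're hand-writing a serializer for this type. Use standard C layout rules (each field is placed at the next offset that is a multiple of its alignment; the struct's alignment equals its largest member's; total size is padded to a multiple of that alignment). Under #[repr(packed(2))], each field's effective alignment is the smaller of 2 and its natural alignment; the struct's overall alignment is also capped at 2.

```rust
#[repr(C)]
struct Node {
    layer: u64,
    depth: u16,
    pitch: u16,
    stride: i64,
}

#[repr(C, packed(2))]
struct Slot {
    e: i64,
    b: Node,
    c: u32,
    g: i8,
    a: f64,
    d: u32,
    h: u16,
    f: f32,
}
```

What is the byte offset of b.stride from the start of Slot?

24

Node: 0..8  layer  (8B, 8-aligned); 8..10  depth  (2B, 2-aligned); 10..12  pitch  (2B, 2-aligned); 12..16  -- padding (4B); 16..24  stride  (8B, 8-aligned); sizeof = 24, alignof = 8
0..8  e  (8B, 2-aligned)
8..32  b  (24B, 2-aligned)
within Node: stride at 16
8 + 16 = 24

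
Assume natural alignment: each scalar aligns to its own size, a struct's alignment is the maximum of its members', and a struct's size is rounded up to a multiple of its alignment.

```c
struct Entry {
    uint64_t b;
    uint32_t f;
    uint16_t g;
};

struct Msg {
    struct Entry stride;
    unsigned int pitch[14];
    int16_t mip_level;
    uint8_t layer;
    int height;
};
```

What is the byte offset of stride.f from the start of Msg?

8

Entry: @0: b [8B, align 8] → 8; @8: f [4B, align 4] → 12; @12: g [2B, align 2] → 14; +2 tail pad (align 8); size 16, align 8
@0: stride [16B, align 8] → 16
within Entry: f at 8
0 + 8 = 8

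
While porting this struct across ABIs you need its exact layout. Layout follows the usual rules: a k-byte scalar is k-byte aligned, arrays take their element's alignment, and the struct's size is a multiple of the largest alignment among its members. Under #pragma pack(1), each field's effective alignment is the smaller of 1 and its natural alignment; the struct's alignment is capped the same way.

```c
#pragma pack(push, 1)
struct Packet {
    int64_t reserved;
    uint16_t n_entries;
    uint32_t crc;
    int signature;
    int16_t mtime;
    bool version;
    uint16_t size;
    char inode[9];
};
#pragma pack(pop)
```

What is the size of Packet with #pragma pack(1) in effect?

32

@0: reserved [8B, align 1] → 8
@8: n_entries [2B, align 1] → 10
@10: crc [4B, align 1] → 14
@14: signature [4B, align 1] → 18
@18: mtime [2B, align 1] → 20
@20: version [1B, align 1] → 21
@21: size [2B, align 1] → 23
@23: inode [9B, align 1] → 32
size 32, align 1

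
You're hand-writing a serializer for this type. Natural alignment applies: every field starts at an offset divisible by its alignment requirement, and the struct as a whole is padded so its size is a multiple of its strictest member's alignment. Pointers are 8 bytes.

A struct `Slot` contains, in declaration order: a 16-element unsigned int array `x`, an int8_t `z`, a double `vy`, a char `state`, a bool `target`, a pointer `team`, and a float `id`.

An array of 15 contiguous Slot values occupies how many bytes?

1560

x at 0 (size 64, align 4) → ends 64
z at 64 (size 1, align 1) → ends 65
pad 7 to align 8 for vy
vy at 72 (size 8, align 8) → ends 80
state at 80 (size 1, align 1) → ends 81
target at 81 (size 1, align 1) → ends 82
pad 6 to align 8 for team
team at 88 (size 8, align 8) → ends 96
id at 96 (size 4, align 4) → ends 100
tail pad 4 to reach multiple of 8
total 104 bytes, alignment 8
array of 15: 15 × 104 = 1560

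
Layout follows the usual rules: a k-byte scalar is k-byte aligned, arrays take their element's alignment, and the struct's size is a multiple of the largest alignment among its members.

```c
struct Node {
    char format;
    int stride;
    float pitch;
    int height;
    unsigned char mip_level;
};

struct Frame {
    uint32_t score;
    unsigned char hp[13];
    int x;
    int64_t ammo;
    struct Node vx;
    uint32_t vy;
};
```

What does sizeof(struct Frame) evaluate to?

Node: format at 0 (size 1, align 1) → ends 1; pad 3 to align 4 for stride; stride at 4 (size 4, align 4) → ends 8; pitch at 8 (size 4, align 4) → ends 12; height at 12 (size 4, align 4) → ends 16; mip_level at 16 (size 1, align 1) → ends 17; tail pad 3 to reach multiple of 4; total 20 bytes, alignment 4
score at 0 (size 4, align 4) → ends 4
hp at 4 (size 13, align 1) → ends 17
pad 3 to align 4 for x
x at 20 (size 4, align 4) → ends 24
ammo at 24 (size 8, align 8) → ends 32
vx at 32 (size 20, align 4) → ends 52
vy at 52 (size 4, align 4) → ends 56
total 56 bytes, alignment 8

56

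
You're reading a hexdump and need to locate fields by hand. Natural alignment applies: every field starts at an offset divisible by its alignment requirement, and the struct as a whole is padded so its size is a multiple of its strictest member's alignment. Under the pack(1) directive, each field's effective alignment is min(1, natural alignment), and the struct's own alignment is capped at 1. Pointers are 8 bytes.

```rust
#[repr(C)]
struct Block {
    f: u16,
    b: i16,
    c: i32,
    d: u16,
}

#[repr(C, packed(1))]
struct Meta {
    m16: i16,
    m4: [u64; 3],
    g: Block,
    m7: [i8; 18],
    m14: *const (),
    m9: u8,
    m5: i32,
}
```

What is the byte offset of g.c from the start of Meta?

Block: @0: f [2B, align 2] → 2; @2: b [2B, align 2] → 4; @4: c [4B, align 4] → 8; @8: d [2B, align 2] → 10; +2 tail pad (align 4); size 12, align 4
@0: m16 [2B, align 1] → 2
@2: m4 [24B, align 1] → 26
@26: g [12B, align 1] → 38
within Block: c at 4
26 + 4 = 30

30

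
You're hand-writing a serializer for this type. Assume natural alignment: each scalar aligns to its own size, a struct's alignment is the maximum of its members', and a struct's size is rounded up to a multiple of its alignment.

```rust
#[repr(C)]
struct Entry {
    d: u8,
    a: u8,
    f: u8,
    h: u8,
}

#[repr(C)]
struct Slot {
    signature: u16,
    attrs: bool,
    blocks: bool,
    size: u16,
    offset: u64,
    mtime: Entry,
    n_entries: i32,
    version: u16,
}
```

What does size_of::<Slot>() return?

Entry: 0..1  d  (1B, 1-aligned); 1..2  a  (1B, 1-aligned); 2..3  f  (1B, 1-aligned); 3..4  h  (1B, 1-aligned); sizeof = 4, alignof = 1
0..2  signature  (2B, 2-aligned)
2..3  attrs  (1B, 1-aligned)
3..4  blocks  (1B, 1-aligned)
4..6  size  (2B, 2-aligned)
6..8  -- padding (2B)
8..16  offset  (8B, 8-aligned)
16..20  mtime  (4B, 1-aligned)
20..24  n_entries  (4B, 4-aligned)
24..26  version  (2B, 2-aligned)
26..32  -- tail padding (6B)
sizeof = 32, alignof = 8

32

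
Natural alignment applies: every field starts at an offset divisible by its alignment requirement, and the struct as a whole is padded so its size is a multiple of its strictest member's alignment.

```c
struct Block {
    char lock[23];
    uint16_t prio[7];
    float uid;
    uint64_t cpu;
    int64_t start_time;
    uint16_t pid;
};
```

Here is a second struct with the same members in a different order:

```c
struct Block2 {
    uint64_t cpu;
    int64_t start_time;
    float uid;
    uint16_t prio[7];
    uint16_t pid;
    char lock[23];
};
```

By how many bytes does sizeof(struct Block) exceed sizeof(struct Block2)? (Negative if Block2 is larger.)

8

0..23  lock  (23B, 1-aligned)
23..24  -- padding (1B)
24..38  prio  (14B, 2-aligned)
38..40  -- padding (2B)
40..44  uid  (4B, 4-aligned)
44..48  -- padding (4B)
48..56  cpu  (8B, 8-aligned)
56..64  start_time  (8B, 8-aligned)
64..66  pid  (2B, 2-aligned)
66..72  -- tail padding (6B)
sizeof = 72, alignof = 8
— Block2 —
0..8  cpu  (8B, 8-aligned)
8..16  start_time  (8B, 8-aligned)
16..20  uid  (4B, 4-aligned)
20..34  prio  (14B, 2-aligned)
34..36  pid  (2B, 2-aligned)
36..59  lock  (23B, 1-aligned)
59..64  -- tail padding (5B)
sizeof = 64, alignof = 8
72 − 64 = 8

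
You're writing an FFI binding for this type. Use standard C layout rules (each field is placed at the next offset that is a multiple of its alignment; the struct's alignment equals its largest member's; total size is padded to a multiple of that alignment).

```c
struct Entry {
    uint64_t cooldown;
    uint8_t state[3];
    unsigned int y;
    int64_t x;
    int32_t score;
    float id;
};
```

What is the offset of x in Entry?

cooldown at 0 (size 8, align 8) → ends 8
state at 8 (size 3, align 1) → ends 11
pad 1 to align 4 for y
y at 12 (size 4, align 4) → ends 16
x at 16 (size 8, align 8) → ends 24

16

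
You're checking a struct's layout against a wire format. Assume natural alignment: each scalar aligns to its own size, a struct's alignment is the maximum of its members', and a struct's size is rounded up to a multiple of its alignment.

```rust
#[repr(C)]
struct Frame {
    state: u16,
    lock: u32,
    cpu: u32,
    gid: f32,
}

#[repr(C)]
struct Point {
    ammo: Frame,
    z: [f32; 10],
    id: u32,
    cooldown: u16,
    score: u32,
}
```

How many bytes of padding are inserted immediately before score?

2

Frame: 0..2  state  (2B, 2-aligned); 2..4  -- padding (2B); 4..8  lock  (4B, 4-aligned); 8..12  cpu  (4B, 4-aligned); 12..16  gid  (4B, 4-aligned); sizeof = 16, alignof = 4
0..16  ammo  (16B, 4-aligned)
16..56  z  (40B, 4-aligned)
56..60  id  (4B, 4-aligned)
60..62  cooldown  (2B, 2-aligned)
62..64  -- padding (2B)
64..68  score  (4B, 4-aligned)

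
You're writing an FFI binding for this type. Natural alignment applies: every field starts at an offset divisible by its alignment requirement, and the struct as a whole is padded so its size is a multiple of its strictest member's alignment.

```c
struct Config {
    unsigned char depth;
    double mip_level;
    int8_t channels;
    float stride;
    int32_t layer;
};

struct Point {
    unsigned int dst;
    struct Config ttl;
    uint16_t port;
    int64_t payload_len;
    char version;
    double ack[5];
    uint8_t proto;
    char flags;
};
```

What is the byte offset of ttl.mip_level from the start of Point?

16

Config: 0..1  depth  (1B, 1-aligned); 1..8  -- padding (7B); 8..16  mip_level  (8B, 8-aligned); 16..17  channels  (1B, 1-aligned); 17..20  -- padding (3B); 20..24  stride  (4B, 4-aligned); 24..28  layer  (4B, 4-aligned); 28..32  -- tail padding (4B); sizeof = 32, alignof = 8
0..4  dst  (4B, 4-aligned)
4..8  -- padding (4B)
8..40  ttl  (32B, 8-aligned)
within Config: mip_level at 8
8 + 8 = 16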